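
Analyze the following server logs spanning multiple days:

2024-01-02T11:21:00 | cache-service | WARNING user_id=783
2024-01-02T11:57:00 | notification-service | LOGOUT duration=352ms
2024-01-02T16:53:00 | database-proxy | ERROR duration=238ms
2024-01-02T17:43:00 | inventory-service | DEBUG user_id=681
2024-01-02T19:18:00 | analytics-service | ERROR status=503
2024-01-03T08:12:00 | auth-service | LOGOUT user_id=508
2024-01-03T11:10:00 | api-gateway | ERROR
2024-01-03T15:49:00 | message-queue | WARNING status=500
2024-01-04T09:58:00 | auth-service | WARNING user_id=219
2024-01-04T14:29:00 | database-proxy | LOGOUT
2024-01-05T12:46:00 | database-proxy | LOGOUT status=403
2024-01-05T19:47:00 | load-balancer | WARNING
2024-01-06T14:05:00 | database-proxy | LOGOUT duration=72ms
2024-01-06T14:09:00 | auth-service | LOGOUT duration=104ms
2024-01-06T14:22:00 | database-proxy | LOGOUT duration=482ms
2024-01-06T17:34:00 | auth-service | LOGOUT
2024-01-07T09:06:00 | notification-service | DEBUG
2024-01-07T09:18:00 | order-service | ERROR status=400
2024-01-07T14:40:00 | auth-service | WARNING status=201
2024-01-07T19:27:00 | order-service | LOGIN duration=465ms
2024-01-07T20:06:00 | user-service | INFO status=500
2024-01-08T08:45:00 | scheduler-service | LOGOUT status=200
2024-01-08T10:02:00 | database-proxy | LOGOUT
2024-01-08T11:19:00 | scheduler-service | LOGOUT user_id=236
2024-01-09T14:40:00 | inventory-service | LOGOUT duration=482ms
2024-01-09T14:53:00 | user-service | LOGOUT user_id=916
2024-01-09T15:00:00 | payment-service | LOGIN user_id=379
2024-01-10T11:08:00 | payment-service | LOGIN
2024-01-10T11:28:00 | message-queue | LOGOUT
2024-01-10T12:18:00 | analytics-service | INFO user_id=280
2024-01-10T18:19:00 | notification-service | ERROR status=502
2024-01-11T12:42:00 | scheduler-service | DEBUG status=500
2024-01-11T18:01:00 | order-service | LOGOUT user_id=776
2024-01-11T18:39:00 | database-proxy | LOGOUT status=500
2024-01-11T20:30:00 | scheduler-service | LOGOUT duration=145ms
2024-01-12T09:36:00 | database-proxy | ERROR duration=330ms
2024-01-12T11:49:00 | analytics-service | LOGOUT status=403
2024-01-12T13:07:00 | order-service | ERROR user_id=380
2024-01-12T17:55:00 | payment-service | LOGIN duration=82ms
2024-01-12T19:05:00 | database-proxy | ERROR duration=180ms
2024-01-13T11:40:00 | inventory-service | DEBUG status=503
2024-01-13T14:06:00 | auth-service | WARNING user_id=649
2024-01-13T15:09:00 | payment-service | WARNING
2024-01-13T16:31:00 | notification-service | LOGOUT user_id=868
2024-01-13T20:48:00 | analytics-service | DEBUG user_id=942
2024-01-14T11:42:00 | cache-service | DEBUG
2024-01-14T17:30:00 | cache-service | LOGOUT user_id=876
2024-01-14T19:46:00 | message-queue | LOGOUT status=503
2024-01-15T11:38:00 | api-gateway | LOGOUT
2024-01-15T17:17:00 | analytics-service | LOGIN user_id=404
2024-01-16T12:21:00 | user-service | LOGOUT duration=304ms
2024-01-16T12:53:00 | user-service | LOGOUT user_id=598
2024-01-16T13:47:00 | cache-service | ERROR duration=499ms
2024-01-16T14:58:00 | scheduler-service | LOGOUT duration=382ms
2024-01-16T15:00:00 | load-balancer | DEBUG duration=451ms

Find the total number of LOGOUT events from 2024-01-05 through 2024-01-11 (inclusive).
14

To filter by date range:

1. Date range: 2024-01-05 through 2024-01-11, both dates inclusive
2. Filter for LOGOUT events whose date falls in this range
3. Count matching events: 14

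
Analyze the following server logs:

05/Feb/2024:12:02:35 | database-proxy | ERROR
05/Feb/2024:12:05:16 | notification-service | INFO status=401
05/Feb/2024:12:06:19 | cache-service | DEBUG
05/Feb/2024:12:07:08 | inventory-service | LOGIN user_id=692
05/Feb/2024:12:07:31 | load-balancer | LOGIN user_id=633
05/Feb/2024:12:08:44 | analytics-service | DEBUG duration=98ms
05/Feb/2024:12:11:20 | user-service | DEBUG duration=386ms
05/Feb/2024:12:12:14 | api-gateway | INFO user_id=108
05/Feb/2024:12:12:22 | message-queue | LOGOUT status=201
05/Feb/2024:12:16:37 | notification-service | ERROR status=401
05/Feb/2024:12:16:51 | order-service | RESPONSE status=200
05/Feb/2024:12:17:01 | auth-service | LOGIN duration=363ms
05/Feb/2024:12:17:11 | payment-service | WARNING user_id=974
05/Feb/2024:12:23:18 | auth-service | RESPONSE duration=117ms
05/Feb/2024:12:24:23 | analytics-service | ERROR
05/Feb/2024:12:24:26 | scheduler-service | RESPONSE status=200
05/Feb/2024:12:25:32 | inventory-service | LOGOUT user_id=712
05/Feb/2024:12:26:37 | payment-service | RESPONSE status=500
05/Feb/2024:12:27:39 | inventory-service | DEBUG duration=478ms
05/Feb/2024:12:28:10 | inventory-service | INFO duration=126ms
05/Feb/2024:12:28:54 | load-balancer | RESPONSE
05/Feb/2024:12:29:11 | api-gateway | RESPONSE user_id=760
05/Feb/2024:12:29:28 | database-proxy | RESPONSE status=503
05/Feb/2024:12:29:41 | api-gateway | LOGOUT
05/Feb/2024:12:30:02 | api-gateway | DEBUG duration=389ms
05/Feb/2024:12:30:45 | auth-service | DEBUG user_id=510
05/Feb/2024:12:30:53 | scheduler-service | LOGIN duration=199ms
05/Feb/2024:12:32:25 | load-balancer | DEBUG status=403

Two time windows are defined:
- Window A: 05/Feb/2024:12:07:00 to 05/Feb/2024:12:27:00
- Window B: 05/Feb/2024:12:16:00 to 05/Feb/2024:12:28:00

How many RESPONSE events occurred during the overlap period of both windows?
4

To find overlap events:

1. Window A: 05/Feb/2024:12:07:00 to 05/Feb/2024:12:27:00
2. Window B: 05/Feb/2024:12:16:00 to 05/Feb/2024:12:28:00
3. Overlap period: 05/Feb/2024:12:16:00 to 05/Feb/2024:12:27:00
4. Count RESPONSE events in overlap: 4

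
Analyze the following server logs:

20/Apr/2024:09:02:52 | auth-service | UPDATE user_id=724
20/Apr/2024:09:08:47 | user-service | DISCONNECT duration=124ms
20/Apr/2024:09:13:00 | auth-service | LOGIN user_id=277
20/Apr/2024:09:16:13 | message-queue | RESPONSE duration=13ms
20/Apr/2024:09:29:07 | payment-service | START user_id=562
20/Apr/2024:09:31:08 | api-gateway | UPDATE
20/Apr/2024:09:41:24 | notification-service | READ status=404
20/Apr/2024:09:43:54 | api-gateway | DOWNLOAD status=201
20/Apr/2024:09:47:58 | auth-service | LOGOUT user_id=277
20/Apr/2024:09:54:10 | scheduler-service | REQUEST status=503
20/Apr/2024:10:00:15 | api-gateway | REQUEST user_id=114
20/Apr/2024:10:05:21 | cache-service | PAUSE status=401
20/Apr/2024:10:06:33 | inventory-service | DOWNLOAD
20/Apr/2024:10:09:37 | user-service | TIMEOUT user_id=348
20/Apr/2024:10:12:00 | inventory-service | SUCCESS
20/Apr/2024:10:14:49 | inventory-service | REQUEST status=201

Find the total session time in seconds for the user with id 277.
2098

To calculate session duration:

1. Find LOGIN event for user_id=277: 20/Apr/2024:09:13:00
2. Find LOGOUT event for user_id=277: 20/Apr/2024:09:47:58
3. Session duration: 20/Apr/2024:09:47:58 - 20/Apr/2024:09:13:00 = 2098 seconds (34 minutes)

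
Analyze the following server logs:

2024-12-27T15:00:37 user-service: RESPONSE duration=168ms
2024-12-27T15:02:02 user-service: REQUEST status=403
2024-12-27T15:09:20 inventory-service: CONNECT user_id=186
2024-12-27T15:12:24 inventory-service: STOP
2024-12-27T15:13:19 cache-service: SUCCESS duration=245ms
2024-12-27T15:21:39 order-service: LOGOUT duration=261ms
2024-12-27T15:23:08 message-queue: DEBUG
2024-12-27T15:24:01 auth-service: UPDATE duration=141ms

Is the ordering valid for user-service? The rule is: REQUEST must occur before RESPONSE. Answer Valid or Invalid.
Invalid

To validate ordering:

1. Required order: REQUEST → RESPONSE
2. Rule: REQUEST must occur before RESPONSE
3. Check actual order of events for user-service
4. Result: Invalid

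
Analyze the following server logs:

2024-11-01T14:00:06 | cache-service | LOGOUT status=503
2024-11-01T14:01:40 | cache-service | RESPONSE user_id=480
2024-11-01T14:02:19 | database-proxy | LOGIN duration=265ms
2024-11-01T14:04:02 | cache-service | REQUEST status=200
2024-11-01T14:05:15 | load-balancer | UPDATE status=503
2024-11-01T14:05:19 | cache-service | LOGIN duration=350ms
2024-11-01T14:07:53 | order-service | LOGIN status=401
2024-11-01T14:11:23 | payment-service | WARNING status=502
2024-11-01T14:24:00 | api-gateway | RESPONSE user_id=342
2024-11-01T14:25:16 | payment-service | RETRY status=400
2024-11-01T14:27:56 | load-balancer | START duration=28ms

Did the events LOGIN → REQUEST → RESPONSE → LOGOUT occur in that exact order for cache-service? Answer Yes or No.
No

To verify sequence order:

1. Find all events in sequence LOGIN → REQUEST → RESPONSE → LOGOUT for cache-service
2. Extract their timestamps
3. Check if timestamps are in ascending order
4. Result: No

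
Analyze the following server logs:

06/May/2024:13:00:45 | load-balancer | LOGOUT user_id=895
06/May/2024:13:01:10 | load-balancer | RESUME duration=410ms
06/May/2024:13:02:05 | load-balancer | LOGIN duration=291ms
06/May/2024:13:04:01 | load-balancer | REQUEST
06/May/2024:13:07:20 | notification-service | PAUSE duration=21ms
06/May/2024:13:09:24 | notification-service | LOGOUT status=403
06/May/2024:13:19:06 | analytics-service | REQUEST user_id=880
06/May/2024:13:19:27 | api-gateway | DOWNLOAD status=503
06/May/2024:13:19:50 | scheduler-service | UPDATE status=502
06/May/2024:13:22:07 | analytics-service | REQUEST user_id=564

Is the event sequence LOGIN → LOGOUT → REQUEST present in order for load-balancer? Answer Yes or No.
No

To verify sequence order:

1. Find all events in sequence LOGIN → LOGOUT → REQUEST for load-balancer
2. Extract their timestamps
3. Check if timestamps are in ascending order
4. Result: No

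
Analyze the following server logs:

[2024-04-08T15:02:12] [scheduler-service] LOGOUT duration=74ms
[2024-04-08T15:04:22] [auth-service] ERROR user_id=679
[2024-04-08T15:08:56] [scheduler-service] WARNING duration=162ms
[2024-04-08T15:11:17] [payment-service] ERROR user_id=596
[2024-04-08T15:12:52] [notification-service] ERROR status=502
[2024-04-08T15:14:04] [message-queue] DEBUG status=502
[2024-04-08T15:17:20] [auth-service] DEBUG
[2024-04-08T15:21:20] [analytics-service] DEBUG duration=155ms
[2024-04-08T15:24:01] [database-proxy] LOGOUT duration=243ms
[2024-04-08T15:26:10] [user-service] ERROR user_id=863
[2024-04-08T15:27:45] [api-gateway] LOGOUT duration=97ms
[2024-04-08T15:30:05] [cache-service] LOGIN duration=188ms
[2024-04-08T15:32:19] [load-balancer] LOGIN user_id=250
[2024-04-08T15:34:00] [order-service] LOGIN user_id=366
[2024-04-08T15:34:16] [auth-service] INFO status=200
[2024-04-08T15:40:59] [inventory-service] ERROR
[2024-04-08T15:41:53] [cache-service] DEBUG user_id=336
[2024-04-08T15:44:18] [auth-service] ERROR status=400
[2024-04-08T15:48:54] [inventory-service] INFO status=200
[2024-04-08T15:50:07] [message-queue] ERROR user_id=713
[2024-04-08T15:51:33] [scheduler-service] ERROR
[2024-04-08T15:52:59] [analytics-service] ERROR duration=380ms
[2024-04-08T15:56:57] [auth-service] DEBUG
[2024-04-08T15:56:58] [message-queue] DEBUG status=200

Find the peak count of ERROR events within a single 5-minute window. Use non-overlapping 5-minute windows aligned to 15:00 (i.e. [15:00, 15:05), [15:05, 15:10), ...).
3

To find the burst window:

1. Divide the log period into non-overlapping 5-minute windows starting at 15:00
2. Count ERROR events in each window
3. Find the window with maximum count
4. Maximum events in a window: 3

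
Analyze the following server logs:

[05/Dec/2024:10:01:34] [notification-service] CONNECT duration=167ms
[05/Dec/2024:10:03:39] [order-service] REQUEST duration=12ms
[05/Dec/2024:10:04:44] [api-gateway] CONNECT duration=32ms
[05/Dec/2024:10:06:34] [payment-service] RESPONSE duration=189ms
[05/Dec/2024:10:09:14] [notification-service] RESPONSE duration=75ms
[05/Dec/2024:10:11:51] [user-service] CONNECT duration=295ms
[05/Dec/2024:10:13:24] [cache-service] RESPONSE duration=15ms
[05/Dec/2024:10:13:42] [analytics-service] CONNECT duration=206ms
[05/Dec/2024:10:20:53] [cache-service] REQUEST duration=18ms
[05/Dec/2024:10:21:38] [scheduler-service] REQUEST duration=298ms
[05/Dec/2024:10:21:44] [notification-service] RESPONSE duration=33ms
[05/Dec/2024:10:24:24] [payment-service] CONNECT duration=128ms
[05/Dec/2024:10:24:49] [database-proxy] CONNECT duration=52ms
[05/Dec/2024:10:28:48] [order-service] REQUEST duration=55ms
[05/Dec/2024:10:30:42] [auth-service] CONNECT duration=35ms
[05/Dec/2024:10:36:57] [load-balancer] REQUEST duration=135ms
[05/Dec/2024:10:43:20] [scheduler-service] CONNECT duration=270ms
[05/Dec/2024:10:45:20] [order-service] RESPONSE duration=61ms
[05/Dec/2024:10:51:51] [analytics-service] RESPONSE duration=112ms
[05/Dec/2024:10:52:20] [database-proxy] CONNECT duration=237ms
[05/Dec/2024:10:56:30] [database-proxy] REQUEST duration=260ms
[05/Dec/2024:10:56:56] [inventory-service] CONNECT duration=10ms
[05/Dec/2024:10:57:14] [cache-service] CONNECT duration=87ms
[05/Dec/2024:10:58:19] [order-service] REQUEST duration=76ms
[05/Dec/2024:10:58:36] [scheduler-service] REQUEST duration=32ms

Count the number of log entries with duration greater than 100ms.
11

To count timeouts:

1. Threshold: 100ms
2. Extract duration from each log entry
3. Count entries where duration > 100
4. Timeout count: 11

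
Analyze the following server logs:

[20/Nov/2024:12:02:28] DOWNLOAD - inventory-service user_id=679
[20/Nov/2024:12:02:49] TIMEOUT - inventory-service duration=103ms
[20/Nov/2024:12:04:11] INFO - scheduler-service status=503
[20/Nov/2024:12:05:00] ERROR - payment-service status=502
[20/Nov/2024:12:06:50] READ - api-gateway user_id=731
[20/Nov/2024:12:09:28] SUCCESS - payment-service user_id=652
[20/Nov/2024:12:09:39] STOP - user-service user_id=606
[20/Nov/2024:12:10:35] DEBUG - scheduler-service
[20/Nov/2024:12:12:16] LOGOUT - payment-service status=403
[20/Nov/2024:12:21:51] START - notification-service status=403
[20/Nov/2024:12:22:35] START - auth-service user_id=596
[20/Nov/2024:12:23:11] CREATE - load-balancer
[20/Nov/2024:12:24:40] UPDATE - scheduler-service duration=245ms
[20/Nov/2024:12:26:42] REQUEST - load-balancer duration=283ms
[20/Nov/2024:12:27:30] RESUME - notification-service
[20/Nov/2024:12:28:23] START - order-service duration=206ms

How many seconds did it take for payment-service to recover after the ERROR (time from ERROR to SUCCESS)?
268

To calculate recovery time:

1. Find ERROR event for payment-service: 20/Nov/2024:12:05:00
2. Find next SUCCESS event for payment-service: 20/Nov/2024:12:09:28
3. Recovery time: 20/Nov/2024:12:09:28 - 20/Nov/2024:12:05:00 = 268 seconds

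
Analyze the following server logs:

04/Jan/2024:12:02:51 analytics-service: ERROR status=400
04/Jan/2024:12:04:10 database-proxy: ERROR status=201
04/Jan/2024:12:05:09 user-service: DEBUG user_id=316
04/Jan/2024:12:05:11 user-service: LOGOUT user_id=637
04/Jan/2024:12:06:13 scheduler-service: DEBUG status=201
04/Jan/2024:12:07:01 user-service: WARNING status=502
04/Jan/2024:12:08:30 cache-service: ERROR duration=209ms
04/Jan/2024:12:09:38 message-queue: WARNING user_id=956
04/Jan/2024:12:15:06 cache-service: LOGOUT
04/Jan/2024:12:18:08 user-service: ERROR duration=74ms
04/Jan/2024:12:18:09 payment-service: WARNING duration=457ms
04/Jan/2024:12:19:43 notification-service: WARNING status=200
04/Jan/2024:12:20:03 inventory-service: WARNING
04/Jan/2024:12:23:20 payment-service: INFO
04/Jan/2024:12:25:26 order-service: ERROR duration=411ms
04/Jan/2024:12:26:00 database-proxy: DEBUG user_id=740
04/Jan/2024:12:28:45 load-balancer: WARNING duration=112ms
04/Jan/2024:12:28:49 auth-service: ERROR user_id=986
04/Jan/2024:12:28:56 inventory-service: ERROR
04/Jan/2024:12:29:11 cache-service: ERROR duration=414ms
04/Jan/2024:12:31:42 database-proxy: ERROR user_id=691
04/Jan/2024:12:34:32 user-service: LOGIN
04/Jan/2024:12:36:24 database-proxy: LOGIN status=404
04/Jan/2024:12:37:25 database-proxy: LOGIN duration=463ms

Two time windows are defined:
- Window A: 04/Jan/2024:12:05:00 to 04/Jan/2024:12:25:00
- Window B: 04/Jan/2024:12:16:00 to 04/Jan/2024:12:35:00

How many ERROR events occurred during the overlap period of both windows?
1

To find overlap events:

1. Window A: 04/Jan/2024:12:05:00 to 04/Jan/2024:12:25:00
2. Window B: 04/Jan/2024:12:16:00 to 04/Jan/2024:12:35:00
3. Overlap period: 04/Jan/2024:12:16:00 to 04/Jan/2024:12:25:00
4. Count ERROR events in overlap: 1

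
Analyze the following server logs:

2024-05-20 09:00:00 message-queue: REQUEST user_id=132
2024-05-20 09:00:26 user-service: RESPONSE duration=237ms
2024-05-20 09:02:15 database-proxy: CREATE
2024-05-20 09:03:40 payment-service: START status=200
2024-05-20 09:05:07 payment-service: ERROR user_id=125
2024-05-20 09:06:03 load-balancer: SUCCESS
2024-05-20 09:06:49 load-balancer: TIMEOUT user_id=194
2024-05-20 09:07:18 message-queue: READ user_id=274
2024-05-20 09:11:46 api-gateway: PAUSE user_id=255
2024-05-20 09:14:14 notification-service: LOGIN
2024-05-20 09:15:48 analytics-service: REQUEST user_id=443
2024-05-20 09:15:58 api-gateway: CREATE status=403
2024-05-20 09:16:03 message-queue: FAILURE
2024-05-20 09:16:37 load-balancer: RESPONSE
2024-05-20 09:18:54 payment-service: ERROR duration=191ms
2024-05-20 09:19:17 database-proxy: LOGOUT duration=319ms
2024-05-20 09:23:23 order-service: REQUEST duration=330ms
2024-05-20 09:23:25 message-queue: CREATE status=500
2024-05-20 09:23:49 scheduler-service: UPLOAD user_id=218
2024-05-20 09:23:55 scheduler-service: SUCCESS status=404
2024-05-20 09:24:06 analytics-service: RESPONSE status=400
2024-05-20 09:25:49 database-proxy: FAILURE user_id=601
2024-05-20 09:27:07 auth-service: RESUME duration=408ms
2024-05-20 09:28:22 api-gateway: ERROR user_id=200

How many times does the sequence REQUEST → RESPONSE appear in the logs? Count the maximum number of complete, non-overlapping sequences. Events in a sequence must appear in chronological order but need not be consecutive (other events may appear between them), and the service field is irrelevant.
3

To count sequences:

1. Look for pattern: REQUEST → RESPONSE
2. Greedily scan the log in chronological order, matching each sequence element in turn (ignoring service)
3. Each time the full pattern completes, increment the count and restart matching from the next event
4. Complete non-overlapping sequences found: 3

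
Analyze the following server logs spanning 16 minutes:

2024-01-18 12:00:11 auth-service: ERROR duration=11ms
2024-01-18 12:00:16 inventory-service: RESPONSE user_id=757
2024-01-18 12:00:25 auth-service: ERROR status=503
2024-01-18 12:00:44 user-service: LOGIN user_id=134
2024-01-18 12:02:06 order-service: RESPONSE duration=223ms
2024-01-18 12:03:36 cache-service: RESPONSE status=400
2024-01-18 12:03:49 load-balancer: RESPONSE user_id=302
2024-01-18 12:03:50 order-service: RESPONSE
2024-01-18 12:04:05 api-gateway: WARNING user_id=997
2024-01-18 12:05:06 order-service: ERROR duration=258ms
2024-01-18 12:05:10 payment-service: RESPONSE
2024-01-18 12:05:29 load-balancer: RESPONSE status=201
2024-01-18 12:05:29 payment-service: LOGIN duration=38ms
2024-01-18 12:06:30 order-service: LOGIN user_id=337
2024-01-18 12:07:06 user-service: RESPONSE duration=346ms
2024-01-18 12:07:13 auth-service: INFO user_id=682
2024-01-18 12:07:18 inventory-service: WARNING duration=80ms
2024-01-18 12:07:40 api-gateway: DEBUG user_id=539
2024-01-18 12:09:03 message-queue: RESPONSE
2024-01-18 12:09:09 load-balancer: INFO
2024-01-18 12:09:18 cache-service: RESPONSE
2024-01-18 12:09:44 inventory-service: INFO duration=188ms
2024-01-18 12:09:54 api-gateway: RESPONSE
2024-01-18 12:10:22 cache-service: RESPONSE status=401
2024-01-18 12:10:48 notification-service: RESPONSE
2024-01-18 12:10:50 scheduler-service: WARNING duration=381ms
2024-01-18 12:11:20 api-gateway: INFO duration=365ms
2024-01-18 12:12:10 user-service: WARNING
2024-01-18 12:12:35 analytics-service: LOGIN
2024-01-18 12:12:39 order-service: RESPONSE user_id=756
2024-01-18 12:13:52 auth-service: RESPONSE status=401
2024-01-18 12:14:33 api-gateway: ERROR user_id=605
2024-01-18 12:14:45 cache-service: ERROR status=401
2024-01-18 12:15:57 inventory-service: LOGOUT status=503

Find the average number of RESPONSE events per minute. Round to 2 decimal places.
0.94

To calculate the rate:

1. Count total RESPONSE events: 15
2. Total time period: 16 minutes
3. Rate = 15 / 16 = 0.94 events per minute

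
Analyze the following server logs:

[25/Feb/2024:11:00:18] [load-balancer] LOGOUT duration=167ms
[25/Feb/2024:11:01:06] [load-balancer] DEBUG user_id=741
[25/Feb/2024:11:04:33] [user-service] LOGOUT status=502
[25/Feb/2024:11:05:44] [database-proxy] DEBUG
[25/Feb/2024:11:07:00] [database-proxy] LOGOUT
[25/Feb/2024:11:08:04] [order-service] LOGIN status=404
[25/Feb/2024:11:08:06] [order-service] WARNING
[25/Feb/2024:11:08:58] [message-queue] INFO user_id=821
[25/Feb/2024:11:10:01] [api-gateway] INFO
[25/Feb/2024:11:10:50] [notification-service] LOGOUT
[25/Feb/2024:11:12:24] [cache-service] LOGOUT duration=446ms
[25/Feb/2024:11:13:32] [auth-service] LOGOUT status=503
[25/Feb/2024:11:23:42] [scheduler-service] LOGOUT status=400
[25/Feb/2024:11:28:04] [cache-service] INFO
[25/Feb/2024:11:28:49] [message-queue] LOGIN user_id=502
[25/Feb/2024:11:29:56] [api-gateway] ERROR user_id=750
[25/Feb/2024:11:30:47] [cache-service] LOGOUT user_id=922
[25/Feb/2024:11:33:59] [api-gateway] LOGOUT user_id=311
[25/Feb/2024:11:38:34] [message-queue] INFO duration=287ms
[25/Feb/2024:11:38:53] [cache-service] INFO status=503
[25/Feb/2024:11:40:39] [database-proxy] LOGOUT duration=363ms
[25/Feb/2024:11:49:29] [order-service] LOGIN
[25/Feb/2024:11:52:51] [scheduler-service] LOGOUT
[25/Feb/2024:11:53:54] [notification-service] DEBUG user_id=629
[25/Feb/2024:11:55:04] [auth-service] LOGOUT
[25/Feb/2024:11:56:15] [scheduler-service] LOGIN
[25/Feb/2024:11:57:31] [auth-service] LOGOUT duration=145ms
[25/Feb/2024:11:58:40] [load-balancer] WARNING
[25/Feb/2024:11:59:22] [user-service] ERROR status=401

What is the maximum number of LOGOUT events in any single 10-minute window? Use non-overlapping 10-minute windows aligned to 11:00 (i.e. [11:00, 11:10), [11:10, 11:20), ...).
3

To find the burst window:

1. Divide the log period into non-overlapping 10-minute windows starting at 11:00
2. Count LOGOUT events in each window
3. Find the window with maximum count
4. Maximum events in a window: 3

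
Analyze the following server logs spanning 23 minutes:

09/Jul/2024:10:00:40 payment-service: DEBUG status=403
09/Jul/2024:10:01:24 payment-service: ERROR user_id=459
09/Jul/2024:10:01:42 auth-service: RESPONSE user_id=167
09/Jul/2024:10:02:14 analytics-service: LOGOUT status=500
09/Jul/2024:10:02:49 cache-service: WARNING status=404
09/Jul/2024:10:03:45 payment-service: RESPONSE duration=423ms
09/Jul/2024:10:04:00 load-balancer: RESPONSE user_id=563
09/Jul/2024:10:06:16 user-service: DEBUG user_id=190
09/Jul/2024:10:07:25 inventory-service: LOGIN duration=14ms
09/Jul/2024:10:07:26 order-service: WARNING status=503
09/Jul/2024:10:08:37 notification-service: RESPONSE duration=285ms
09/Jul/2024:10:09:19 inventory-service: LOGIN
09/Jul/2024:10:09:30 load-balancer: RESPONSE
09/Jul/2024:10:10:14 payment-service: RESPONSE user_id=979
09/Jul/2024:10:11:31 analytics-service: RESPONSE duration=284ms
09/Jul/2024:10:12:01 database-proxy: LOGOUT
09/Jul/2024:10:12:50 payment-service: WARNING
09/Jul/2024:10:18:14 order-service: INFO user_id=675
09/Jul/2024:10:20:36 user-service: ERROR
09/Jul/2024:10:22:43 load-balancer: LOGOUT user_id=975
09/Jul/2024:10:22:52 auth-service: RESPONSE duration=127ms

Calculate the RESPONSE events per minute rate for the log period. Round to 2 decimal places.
0.35

To calculate the rate:

1. Count total RESPONSE events: 8
2. Total time period: 23 minutes
3. Rate = 8 / 23 = 0.35 events per minute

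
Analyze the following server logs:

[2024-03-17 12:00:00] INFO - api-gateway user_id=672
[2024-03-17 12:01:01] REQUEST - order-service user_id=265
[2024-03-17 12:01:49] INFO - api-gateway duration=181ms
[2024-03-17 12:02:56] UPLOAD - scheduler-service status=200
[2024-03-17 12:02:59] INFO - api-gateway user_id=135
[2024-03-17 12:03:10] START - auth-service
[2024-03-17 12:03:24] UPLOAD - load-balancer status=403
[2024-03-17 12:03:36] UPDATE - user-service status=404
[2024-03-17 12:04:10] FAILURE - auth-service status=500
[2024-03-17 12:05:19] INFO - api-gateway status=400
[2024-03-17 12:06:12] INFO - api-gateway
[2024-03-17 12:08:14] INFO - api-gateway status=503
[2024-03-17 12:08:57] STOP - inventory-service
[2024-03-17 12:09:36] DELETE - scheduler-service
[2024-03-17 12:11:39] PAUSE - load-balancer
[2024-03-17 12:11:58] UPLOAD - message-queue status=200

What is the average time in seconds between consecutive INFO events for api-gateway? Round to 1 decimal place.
98.8

To calculate average interval:

1. Find all INFO events for api-gateway in order
2. Calculate time gaps between consecutive events
3. Compute mean of gaps: 494 / 5 = 98.8 seconds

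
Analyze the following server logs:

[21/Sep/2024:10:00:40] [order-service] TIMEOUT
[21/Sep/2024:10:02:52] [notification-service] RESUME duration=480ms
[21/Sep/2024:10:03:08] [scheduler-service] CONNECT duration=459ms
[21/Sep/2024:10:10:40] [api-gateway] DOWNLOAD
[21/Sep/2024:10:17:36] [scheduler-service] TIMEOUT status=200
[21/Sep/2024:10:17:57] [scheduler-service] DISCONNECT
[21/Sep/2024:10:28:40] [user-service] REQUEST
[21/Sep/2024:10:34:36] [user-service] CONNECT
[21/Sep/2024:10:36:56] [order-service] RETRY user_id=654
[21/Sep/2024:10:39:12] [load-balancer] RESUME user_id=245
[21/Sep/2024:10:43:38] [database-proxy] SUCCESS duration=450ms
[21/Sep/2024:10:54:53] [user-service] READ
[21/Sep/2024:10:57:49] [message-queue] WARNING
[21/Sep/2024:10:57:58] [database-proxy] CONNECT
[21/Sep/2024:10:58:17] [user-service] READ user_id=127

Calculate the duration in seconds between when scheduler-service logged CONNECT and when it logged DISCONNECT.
889

To find the time between events:

1. Locate the first CONNECT event for scheduler-service: 21/Sep/2024:10:03:08
2. Locate the first DISCONNECT event for scheduler-service: 21/Sep/2024:10:17:57
3. Calculate the difference: 21/Sep/2024:10:17:57 - 21/Sep/2024:10:03:08 = 889 seconds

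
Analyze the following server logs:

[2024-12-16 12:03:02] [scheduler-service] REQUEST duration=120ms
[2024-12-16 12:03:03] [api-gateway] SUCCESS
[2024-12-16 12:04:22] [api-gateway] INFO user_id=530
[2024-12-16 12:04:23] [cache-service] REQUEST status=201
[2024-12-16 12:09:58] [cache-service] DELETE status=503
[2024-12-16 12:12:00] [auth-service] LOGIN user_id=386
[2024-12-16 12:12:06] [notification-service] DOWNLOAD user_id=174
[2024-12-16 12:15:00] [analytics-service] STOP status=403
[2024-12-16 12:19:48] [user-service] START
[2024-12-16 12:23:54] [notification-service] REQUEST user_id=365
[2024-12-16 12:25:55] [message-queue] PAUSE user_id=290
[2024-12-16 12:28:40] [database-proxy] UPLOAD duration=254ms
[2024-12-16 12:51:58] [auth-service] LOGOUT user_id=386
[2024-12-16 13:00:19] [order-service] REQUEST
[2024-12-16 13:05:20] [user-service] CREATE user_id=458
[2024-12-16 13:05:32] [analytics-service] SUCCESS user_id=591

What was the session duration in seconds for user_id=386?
2398

To calculate session duration:

1. Find LOGIN event for user_id=386: 2024-12-16 12:12:00
2. Find LOGOUT event for user_id=386: 2024-12-16 12:51:58
3. Session duration: 2024-12-16 12:51:58 - 2024-12-16 12:12:00 = 2398 seconds (39 minutes)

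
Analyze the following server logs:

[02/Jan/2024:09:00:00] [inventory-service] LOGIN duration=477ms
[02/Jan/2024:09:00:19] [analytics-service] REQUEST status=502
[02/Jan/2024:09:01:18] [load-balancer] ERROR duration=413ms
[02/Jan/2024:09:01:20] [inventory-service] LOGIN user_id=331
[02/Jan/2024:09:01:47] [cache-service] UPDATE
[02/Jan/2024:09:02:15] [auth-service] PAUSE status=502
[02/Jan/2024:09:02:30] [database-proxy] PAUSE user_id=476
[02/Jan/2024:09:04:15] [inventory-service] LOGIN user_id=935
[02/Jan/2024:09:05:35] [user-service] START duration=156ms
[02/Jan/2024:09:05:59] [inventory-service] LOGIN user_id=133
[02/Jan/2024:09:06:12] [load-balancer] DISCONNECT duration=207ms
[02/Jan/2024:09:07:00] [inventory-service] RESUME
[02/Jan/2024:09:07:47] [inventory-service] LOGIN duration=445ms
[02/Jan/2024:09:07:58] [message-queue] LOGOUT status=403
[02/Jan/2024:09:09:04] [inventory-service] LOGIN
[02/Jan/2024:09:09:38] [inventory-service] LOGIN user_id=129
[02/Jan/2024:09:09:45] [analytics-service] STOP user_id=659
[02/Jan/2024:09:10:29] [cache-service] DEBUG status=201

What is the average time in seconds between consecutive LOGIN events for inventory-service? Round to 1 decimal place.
96.3

To calculate average interval:

1. Find all LOGIN events for inventory-service in order
2. Calculate time gaps between consecutive events
3. Compute mean of gaps: 578 / 6 = 96.3 seconds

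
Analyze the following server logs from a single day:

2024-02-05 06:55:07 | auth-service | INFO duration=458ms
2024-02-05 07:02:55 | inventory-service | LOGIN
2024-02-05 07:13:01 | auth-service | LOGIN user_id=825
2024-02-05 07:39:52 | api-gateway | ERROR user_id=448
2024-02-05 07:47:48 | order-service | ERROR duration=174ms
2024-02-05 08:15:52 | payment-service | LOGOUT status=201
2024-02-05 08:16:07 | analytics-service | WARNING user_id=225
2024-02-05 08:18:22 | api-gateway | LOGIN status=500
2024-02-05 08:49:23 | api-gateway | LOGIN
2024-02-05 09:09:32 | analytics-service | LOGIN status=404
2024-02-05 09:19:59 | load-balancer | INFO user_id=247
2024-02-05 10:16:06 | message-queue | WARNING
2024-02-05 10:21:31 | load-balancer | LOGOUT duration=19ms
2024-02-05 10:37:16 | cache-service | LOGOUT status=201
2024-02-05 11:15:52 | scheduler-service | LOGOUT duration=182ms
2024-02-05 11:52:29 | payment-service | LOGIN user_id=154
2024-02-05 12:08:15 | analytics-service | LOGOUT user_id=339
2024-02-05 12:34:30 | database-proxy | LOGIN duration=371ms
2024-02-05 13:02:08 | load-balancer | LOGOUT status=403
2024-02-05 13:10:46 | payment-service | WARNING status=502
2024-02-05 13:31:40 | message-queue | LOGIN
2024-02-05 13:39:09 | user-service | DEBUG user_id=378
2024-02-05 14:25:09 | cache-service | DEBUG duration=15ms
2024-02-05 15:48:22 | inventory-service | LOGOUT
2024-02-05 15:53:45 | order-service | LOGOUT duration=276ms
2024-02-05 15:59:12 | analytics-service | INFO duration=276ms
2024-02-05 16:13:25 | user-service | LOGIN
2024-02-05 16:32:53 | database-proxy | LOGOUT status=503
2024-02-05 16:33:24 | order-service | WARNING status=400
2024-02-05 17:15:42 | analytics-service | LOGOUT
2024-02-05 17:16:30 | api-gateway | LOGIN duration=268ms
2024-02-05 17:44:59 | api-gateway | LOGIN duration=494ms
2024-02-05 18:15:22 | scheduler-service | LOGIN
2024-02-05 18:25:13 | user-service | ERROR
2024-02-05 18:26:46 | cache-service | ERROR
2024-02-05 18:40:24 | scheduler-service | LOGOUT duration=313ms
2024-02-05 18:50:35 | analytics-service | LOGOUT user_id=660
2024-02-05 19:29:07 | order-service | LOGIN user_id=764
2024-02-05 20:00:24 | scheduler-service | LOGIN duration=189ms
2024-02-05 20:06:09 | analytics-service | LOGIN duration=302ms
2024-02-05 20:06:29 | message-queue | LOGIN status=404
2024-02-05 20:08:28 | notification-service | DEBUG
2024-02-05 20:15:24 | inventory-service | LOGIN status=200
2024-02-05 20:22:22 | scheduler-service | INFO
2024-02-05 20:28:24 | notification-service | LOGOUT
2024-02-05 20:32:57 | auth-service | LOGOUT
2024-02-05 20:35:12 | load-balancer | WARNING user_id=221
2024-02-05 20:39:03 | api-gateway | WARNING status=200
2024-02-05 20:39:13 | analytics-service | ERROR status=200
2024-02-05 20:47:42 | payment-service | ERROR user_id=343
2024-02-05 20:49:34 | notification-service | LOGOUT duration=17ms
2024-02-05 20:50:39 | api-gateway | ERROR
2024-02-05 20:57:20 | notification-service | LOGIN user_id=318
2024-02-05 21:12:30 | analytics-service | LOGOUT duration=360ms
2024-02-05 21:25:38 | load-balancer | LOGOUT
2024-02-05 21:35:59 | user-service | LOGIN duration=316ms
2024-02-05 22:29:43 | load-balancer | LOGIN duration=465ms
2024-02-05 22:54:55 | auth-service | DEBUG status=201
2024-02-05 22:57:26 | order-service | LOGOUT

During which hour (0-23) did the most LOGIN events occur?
20

To find the peak hour:

1. Group all LOGIN events by hour
2. Count events in each hour
3. Find hour with maximum count
4. Peak hour: 20 (with 5 events)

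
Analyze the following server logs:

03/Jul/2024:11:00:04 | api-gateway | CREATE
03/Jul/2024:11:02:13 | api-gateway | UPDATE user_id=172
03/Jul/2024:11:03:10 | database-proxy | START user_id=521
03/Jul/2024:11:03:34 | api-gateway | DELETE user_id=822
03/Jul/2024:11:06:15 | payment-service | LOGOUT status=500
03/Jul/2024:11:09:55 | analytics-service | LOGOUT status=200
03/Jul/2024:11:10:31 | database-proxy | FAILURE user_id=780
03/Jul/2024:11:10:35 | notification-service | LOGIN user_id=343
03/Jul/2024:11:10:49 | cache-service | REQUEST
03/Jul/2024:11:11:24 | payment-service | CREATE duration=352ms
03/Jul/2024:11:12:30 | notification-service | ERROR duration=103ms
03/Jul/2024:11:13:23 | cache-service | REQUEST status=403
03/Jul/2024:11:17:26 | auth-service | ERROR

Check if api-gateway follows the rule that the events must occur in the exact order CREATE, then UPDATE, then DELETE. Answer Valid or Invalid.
Valid

To validate ordering:

1. Required order: CREATE → UPDATE → DELETE
2. Rule: the events must occur in the exact order CREATE, then UPDATE, then DELETE
3. Check actual order of events for api-gateway
4. Result: Valid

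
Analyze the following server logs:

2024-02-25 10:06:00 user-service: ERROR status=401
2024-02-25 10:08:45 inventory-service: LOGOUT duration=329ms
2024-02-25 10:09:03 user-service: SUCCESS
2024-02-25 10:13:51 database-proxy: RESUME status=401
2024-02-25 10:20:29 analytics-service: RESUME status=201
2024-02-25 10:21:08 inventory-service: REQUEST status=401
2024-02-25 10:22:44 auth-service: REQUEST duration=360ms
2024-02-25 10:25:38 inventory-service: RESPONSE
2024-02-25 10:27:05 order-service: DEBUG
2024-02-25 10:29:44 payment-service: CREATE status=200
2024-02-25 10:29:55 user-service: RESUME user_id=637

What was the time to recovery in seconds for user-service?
183

To calculate recovery time:

1. Find ERROR event for user-service: 2024-02-25 10:06:00
2. Find next SUCCESS event for user-service: 2024-02-25 10:09:03
3. Recovery time: 2024-02-25 10:09:03 - 2024-02-25 10:06:00 = 183 seconds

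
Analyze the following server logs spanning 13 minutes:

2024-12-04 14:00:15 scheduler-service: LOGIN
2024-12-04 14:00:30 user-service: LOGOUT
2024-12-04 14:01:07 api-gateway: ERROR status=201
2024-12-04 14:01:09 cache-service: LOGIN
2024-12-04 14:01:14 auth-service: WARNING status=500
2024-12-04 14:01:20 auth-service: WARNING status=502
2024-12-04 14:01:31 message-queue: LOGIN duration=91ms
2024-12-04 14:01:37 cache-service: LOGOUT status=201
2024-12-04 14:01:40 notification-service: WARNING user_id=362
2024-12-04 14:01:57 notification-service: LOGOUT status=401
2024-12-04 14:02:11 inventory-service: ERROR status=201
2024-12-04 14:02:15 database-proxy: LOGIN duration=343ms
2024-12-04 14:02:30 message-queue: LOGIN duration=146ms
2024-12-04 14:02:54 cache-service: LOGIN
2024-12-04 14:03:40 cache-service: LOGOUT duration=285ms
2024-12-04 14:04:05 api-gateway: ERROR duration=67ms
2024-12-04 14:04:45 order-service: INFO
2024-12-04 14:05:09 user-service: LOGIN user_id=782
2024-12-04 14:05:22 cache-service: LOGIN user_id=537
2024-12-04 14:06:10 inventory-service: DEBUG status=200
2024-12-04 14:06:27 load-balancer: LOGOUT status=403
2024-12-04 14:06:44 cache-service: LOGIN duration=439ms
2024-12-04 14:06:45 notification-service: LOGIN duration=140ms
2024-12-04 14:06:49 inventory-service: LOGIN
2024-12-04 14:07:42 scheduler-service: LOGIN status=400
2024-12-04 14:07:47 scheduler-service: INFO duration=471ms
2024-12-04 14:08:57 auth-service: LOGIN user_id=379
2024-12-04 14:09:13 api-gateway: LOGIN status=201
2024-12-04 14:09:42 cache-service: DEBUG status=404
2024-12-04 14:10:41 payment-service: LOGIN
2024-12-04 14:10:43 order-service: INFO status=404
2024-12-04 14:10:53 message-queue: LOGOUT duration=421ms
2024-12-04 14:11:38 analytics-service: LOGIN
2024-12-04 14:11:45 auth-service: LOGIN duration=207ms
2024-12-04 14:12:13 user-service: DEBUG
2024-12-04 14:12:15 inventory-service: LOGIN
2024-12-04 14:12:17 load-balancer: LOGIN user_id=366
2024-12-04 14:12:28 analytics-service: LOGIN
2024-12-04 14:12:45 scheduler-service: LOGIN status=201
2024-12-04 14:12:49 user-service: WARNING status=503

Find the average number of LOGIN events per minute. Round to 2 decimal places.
1.62

To calculate the rate:

1. Count total LOGIN events: 21
2. Total time period: 13 minutes
3. Rate = 21 / 13 = 1.62 events per minute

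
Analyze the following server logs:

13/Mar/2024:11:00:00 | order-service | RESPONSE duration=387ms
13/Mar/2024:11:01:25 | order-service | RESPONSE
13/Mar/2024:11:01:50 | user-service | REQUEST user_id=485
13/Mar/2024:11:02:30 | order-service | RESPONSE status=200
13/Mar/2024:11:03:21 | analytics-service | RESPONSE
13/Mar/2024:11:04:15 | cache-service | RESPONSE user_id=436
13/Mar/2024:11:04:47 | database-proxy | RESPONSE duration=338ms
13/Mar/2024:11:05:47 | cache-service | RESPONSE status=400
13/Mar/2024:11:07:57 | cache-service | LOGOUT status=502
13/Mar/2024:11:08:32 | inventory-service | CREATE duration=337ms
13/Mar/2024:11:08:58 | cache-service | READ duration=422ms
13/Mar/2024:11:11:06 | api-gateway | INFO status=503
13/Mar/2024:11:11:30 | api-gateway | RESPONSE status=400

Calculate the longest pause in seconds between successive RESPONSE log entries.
343

To find the longest gap:

1. Extract all RESPONSE events in chronological order
2. Calculate time differences between consecutive events
3. Find the maximum difference
4. Longest gap: 343 seconds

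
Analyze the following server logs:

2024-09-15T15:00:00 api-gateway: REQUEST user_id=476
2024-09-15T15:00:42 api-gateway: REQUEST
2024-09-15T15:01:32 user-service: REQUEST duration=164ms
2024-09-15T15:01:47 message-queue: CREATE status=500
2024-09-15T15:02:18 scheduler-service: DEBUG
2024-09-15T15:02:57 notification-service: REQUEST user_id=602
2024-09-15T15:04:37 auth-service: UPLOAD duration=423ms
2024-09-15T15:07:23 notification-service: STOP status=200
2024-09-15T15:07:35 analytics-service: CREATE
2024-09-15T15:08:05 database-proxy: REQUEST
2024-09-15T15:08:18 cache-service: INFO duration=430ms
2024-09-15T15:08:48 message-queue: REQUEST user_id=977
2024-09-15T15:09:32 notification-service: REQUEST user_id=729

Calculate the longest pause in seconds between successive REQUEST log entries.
308

To find the longest gap:

1. Extract all REQUEST events in chronological order
2. Calculate time differences between consecutive events
3. Find the maximum difference
4. Longest gap: 308 seconds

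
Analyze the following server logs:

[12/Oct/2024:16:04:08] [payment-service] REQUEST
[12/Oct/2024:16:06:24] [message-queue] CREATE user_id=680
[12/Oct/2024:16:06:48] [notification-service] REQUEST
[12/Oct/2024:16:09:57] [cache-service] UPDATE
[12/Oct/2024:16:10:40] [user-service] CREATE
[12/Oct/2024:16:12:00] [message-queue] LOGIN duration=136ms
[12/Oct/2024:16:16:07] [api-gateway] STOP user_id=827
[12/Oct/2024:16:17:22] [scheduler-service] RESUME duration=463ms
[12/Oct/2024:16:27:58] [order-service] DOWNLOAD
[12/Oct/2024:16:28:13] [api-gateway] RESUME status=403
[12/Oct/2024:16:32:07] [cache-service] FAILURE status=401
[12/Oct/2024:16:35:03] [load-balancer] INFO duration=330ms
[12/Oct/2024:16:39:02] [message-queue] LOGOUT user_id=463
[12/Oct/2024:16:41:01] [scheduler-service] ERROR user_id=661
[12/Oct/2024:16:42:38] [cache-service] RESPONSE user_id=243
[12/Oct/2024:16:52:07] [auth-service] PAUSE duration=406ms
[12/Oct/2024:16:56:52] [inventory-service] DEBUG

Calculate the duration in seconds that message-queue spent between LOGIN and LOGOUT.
1622

To calculate state duration:

1. Find LOGIN event for message-queue: 12/Oct/2024:16:12:00
2. Find LOGOUT event for message-queue: 12/Oct/2024:16:39:02
3. Calculate duration: 12/Oct/2024:16:39:02 - 12/Oct/2024:16:12:00 = 1622 seconds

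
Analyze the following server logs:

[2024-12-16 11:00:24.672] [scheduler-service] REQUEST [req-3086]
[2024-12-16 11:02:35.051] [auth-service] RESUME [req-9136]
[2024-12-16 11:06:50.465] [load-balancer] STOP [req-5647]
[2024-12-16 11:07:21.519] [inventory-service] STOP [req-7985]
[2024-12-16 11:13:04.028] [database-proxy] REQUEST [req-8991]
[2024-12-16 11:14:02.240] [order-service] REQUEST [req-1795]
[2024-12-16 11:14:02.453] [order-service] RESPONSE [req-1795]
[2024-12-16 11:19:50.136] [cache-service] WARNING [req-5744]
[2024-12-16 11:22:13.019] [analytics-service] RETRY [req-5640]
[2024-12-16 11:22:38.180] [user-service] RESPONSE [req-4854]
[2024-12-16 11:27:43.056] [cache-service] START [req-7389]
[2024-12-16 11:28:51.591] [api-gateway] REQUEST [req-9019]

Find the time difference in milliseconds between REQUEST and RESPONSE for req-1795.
213

To calculate latency:

1. Find REQUEST with id req-1795: 2024-12-16 11:14:02.240
2. Find RESPONSE with id req-1795: 2024-12-16 11:14:02.453
3. Latency: 2024-12-16 11:14:02.453 - 2024-12-16 11:14:02.240 = 213ms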